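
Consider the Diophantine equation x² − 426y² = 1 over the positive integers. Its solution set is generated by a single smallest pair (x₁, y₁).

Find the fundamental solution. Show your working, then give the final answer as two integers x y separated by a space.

88751 4300

√426 → a₀=20, period (1,1,1,3,2,6,2,3,1,1,1,40); ℓ=12 even so k=11
k=0  a_k=20  p_k/q_k = 20/1
…
k=5  a_k=2  p_k/q_k = 516/25
k=6  a_k=6  p_k/q_k = 3323/161
k=7  a_k=2  p_k/q_k = 7162/347
…
k=9  a_k=1  p_k/q_k = 31971/1549
k=10  a_k=1  p_k/q_k = 56780/2751
k=11  a_k=1  p_k/q_k = 88751/4300
→ (88751, 4300).  Check: 88751²=7876740001, 426·4300²=7876740000, difference 1.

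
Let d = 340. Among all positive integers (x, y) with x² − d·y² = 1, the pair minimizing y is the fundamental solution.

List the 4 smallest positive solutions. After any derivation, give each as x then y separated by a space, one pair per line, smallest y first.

[18; 2,3,1,1,1,…,3,2,36] for √340; ℓ=14 ⇒ convergent index 13
i=0: a=18 ⇒ p=18, q=1
i=1: a=2 ⇒ p=37, q=2
i=2: a=3 ⇒ p=129, q=7
i=3: a=1 ⇒ p=166, q=9
i=4: a=1 ⇒ p=295, q=16
…
i=6: a=1 ⇒ p=756, q=41
i=7: a=8 ⇒ p=6509, q=353
i=8: a=1 ⇒ p=7265, q=394
i=9: a=1 ⇒ p=13774, q=747
…
i=11: a=1 ⇒ p=34813, q=1888
i=12: a=3 ⇒ p=125478, q=6805
i=13: a=2 ⇒ p=285769, q=15498
(x₁, y₁) = (285769, 15498);  285769² − 340·15498² = 1 ✓
(285769+15498√340)^2 = 163327842721 + 8857695924√340
(285769+15498√340)^3 = 93348068572789129 + 5062509812995614√340
(285769+15498√340)^4 = 53351968415791425367681 + 2893416733491029538408√340

285769 15498
163327842721 8857695924
93348068572789129 5062509812995614
53351968415791425367681 2893416733491029538408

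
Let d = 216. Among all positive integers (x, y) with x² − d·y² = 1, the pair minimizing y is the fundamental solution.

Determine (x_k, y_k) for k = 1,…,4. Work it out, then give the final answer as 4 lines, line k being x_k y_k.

d=216: √d = [14; 1,2,3,2,1,28] (ℓ=6, even), read p_5/q_5
i=0: a=14 ⇒ p=14, q=1
i=1: a=1 ⇒ p=15, q=1
i=2: a=2 ⇒ p=44, q=3
…
i=4: a=2 ⇒ p=338, q=23
i=5: a=1 ⇒ p=485, q=33
→ (485, 33).  Check: 485²=235225, 216·33²=235224, difference 1.
n=2: (485,33)∘(485,33) = (485·485+216·33·33, 485·33+33·485) = (470449,32010)
n=3: (470449,32010)∘(485,33) = (485·470449+216·33·32010, 485·32010+33·470449) = (456335045,31049667)
n=4: (456335045,31049667)∘(485,33) = (485·456335045+216·33·31049667, 485·31049667+33·456335045) = (442644523201,30118144980)

485 33
470449 32010
456335045 31049667
442644523201 30118144980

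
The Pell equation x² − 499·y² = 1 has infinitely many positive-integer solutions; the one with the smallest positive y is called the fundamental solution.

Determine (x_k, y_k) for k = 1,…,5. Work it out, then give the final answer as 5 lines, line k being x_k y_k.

√499 → a₀=22, period (2,1,21,1,2,44); ℓ=6 even so k=5
a_0=22:  p_0=22·1+0=22,  q_0=22·0+1=1
…
a_2=1:  p_2=1·45+22=67,  q_2=1·2+1=3
a_3=21:  p_3=21·67+45=1452,  q_3=21·3+2=65
a_4=1:  p_4=1·1452+67=1519,  q_4=1·65+3=68
a_5=2:  p_5=2·1519+1452=4490,  q_5=2·68+65=201
→ (4490, 201).  Check: 4490²=20160100, 499·201²=20160099, difference 1.
(4490+201√499)^2 = 40320199 + 1804980√499
(4490+201√499)^3 = 362075382530 + 16208720199√499
(4490+201√499)^4 = 3251436894799201 + 145554305582040√499
(4490+201√499)^5 = 29197902953221442450 + 1307077647917999001√499

4490 201
40320199 1804980
362075382530 16208720199
3251436894799201 145554305582040
29197902953221442450 1307077647917999001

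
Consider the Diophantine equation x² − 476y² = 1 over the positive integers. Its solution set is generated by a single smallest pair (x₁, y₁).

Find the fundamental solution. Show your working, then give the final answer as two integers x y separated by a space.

[21; 1,4,2,10,2,4,1,42] for √476; ℓ=8 ⇒ convergent index 7
k=0  a_k=21  p_k/q_k = 21/1
k=1  a_k=1  p_k/q_k = 22/1
k=2  a_k=4  p_k/q_k = 109/5
…
k=5  a_k=2  p_k/q_k = 5258/241
k=6  a_k=4  p_k/q_k = 23541/1079
k=7  a_k=1  p_k/q_k = 28799/1320
→ (28799, 1320).  Check: 28799²=829382401, 476·1320²=829382400, difference 1.

28799 1320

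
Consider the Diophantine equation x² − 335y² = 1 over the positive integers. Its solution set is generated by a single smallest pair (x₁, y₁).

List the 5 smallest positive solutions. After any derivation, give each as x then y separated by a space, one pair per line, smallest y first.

604 33
729631 39864
881393644 48155679
1064722792321 58172020368
1286184251730124 70271752448865

d=335: √d = [18; 3,3,3,36] (ℓ=4, even), read p_3/q_3
step 0: (18, 1)  from 18·(1,0) + (0,1)
step 1: (55, 3)  from 3·(18,1) + (1,0)
step 2: (183, 10)  from 3·(55,3) + (18,1)
step 3: (604, 33)  from 3·(183,10) + (55,3)
(x₁, y₁) = (604, 33);  604² − 335·33² = 1 ✓
n=2: (604,33)∘(604,33) = (604·604+335·33·33, 604·33+33·604) = (729631,39864)
n=3: (729631,39864)∘(604,33) = (604·729631+335·33·39864, 604·39864+33·729631) = (881393644,48155679)
n=4: (881393644,48155679)∘(604,33) = (604·881393644+335·33·48155679, 604·48155679+33·881393644) = (1064722792321,58172020368)
n=5: (1064722792321,58172020368)∘(604,33) = (604·1064722792321+335·33·58172020368, 604·58172020368+33·1064722792321) = (1286184251730124,70271752448865)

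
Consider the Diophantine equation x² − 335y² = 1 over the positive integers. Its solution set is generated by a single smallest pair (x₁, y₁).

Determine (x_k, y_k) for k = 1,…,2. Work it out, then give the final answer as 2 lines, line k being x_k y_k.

[18; 3,3,3,36] for √335; ℓ=4 ⇒ convergent index 3
k=0  a_k=18  p_k/q_k = 18/1
k=1  a_k=3  p_k/q_k = 55/3
k=2  a_k=3  p_k/q_k = 183/10
k=3  a_k=3  p_k/q_k = 604/33
fundamental: x₁=604, y₁=33  (since 364816 − 335·1089 = 1)
k=2:  x_2 = 604·604+335·33·33 = 729631,  y_2 = 604·33+33·604 = 39864

604 33
729631 39864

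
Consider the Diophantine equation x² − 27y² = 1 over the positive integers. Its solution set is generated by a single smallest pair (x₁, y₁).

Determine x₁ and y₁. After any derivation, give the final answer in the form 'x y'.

d=27: √d = [5; 5,10] (ℓ=2, even), read p_1/q_1
step 0: (5, 1)  from 5·(1,0) + (0,1)
step 1: (26, 5)  from 5·(5,1) + (1,0)
→ (26, 5).  Check: 26²=676, 27·5²=675, difference 1.

26 5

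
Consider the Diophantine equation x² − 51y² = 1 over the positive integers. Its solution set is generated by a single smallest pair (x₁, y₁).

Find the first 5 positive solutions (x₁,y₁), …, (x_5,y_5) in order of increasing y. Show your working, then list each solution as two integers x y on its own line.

50 7
4999 700
499850 69993
49980001 6998600
4997500250 699790007

[7; 7,14] for √51; ℓ=2 ⇒ convergent index 1
a_0=7:  p_0=7·1+0=7,  q_0=7·0+1=1
a_1=7:  p_1=7·7+1=50,  q_1=7·1+0=7
(x₁, y₁) = (50, 7);  50² − 51·7² = 1 ✓
(50+7√51)^2 = 4999 + 700√51
(50+7√51)^3 = 499850 + 69993√51
(50+7√51)^4 = 49980001 + 6998600√51
(50+7√51)^5 = 4997500250 + 699790007√51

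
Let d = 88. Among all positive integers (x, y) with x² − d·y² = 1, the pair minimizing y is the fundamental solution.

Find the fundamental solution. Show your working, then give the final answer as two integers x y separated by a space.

197 21

[9; 2,1,1,1,2,18] for √88; ℓ=6 ⇒ convergent index 5
i=0: a=9 ⇒ p=9, q=1
…
i=2: a=1 ⇒ p=28, q=3
i=3: a=1 ⇒ p=47, q=5
i=4: a=1 ⇒ p=75, q=8
i=5: a=2 ⇒ p=197, q=21
fundamental: x₁=197, y₁=21  (since 38809 − 88·441 = 1)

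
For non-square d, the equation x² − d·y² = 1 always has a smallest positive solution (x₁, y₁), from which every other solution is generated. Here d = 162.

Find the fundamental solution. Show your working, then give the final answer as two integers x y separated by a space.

d=162: √d = [12; 1,2,1,2,12,2,1,2,1,24] (ℓ=10, even), read p_9/q_9
k=0  a_k=12  p_k/q_k = 12/1
k=1  a_k=1  p_k/q_k = 13/1
…
k=8  a_k=2  p_k/q_k = 14268/1121
k=9  a_k=1  p_k/q_k = 19601/1540
(x₁, y₁) = (19601, 1540);  19601² − 162·1540² = 1 ✓

19601 1540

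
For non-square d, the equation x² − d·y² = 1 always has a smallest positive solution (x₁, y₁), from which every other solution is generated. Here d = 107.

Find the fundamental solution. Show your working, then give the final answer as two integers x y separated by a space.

√107 = [10; 2,1,9,1,2,20, …], period ℓ=6 (even) → k=5
k=0  a_k=10  p_k/q_k = 10/1
k=1  a_k=2  p_k/q_k = 21/2
…
k=4  a_k=1  p_k/q_k = 331/32
k=5  a_k=2  p_k/q_k = 962/93
(x₁, y₁) = (962, 93);  962² − 107·93² = 1 ✓

962 93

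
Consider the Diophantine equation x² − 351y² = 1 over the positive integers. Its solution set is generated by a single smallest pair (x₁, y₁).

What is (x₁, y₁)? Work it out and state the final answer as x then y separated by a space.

62425 3332

√351 → a₀=18, period (1,2,1,3,2,2,2,3,1,2,1,36); ℓ=12 even so k=11
a_0=18:  p_0=18·1+0=18,  q_0=18·0+1=1
a_1=1:  p_1=1·18+1=19,  q_1=1·1+0=1
a_2=2:  p_2=2·19+18=56,  q_2=2·1+1=3
a_3=1:  p_3=1·56+19=75,  q_3=1·3+1=4
…
a_5=2:  p_5=2·281+75=637,  q_5=2·15+4=34
a_6=2:  p_6=2·637+281=1555,  q_6=2·34+15=83
a_7=2:  p_7=2·1555+637=3747,  q_7=2·83+34=200
…
a_9=1:  p_9=1·12796+3747=16543,  q_9=1·683+200=883
a_10=2:  p_10=2·16543+12796=45882,  q_10=2·883+683=2449
a_11=1:  p_11=1·45882+16543=62425,  q_11=1·2449+883=3332
→ (62425, 3332).  Check: 62425²=3896880625, 351·3332²=3896880624, difference 1.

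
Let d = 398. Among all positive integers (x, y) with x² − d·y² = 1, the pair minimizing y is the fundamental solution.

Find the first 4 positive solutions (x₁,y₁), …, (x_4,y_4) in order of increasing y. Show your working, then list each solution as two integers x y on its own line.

399 20
318401 15960
254083599 12736060
202758393601 10163359920

d=398: √d = [19; 1,18,1,38] (ℓ=4, even), read p_3/q_3
i=0: a=19 ⇒ p=19, q=1
…
i=2: a=18 ⇒ p=379, q=19
i=3: a=1 ⇒ p=399, q=20
→ (399, 20).  Check: 399²=159201, 398·20²=159200, difference 1.
(x_2, y_2) = (399·399 + 398·20·20, 399·20 + 20·399) = (318401, 15960)
(x_3, y_3) = (399·318401 + 398·20·15960, 399·15960 + 20·318401) = (254083599, 12736060)
(x_4, y_4) = (399·254083599 + 398·20·12736060, 399·12736060 + 20·254083599) = (202758393601, 10163359920)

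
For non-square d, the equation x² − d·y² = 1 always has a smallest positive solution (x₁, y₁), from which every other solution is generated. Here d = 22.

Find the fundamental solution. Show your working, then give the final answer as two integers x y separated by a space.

√22 = [4; 1,2,4,2,1,8, …], period ℓ=6 (even) → k=5
step 0: (4, 1)  from 4·(1,0) + (0,1)
…
step 2: (14, 3)  from 2·(5,1) + (4,1)
…
step 4: (136, 29)  from 2·(61,13) + (14,3)
step 5: (197, 42)  from 1·(136,29) + (61,13)
fundamental: x₁=197, y₁=42  (since 38809 − 22·1764 = 1)

197 42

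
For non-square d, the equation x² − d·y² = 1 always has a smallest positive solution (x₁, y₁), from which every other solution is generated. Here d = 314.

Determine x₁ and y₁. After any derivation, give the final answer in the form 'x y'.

√314 → a₀=17, period (1,2,1,1,2,1,34); ℓ=7 odd so k=13
step 0: (17, 1)  from 17·(1,0) + (0,1)
step 1: (18, 1)  from 1·(17,1) + (1,0)
step 2: (53, 3)  from 2·(18,1) + (17,1)
step 3: (71, 4)  from 1·(53,3) + (18,1)
…
step 5: (319, 18)  from 2·(124,7) + (71,4)
…
step 7: (15381, 868)  from 34·(443,25) + (319,18)
step 8: (15824, 893)  from 1·(15381,868) + (443,25)
…
step 10: (62853, 3547)  from 1·(47029,2654) + (15824,893)
…
step 12: (282617, 15949)  from 2·(109882,6201) + (62853,3547)
step 13: (392499, 22150)  from 1·(282617,15949) + (109882,6201)
fundamental: x₁=392499, y₁=22150  (since 154055465001 − 314·490622500 = 1)

392499 22150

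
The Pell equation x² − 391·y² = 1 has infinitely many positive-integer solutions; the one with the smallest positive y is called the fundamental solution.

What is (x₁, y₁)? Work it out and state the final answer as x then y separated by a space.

7338680 371133

[19; 1,3,2,2,1,…,3,1,38] for √391; ℓ=16 ⇒ convergent index 15
k=0  a_k=19  p_k/q_k = 19/1
k=1  a_k=1  p_k/q_k = 20/1
…
k=3  a_k=2  p_k/q_k = 178/9
k=4  a_k=2  p_k/q_k = 435/22
…
k=8  a_k=19  p_k/q_k = 52519/2656
…
k=10  a_k=1  p_k/q_k = 160266/8105
k=11  a_k=1  p_k/q_k = 268013/13554
k=12  a_k=2  p_k/q_k = 696292/35213
k=13  a_k=2  p_k/q_k = 1660597/83980
k=14  a_k=3  p_k/q_k = 5678083/287153
k=15  a_k=1  p_k/q_k = 7338680/371133
fundamental: x₁=7338680, y₁=371133  (since 53856224142400 − 391·137739703689 = 1)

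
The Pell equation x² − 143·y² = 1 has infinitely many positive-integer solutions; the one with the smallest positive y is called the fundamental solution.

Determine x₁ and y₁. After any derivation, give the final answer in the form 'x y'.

12 1

√143 = [11; 1,22, …], period ℓ=2 (even) → k=1
i=0: a=11 ⇒ p=11, q=1
i=1: a=1 ⇒ p=12, q=1
→ (12, 1).  Check: 12²=144, 143·1²=143, difference 1.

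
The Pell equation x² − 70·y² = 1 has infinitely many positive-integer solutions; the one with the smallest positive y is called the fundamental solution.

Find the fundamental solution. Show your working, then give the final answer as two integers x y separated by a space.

√70 → a₀=8, period (2,1,2,1,2,16); ℓ=6 even so k=5
a_0=8:  p_0=8·1+0=8,  q_0=8·0+1=1
…
a_2=1:  p_2=1·17+8=25,  q_2=1·2+1=3
…
a_4=1:  p_4=1·67+25=92,  q_4=1·8+3=11
a_5=2:  p_5=2·92+67=251,  q_5=2·11+8=30
fundamental: x₁=251, y₁=30  (since 63001 − 70·900 = 1)

251 30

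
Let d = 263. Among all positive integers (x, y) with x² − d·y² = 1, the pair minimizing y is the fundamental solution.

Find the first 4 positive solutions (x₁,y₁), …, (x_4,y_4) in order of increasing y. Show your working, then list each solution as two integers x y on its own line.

d=263: √d = [16; 4,1,1,1,1,15,1,1,1,1,4,32] (ℓ=12, even), read p_11/q_11
a_0=16:  p_0=16·1+0=16,  q_0=16·0+1=1
…
a_2=1:  p_2=1·65+16=81,  q_2=1·4+1=5
a_3=1:  p_3=1·81+65=146,  q_3=1·5+4=9
a_4=1:  p_4=1·146+81=227,  q_4=1·9+5=14
…
a_10=1:  p_10=1·18212+12017=30229,  q_10=1·1123+741=1864
a_11=4:  p_11=4·30229+18212=139128,  q_11=4·1864+1123=8579
→ (139128, 8579).  Check: 139128²=19356600384, 263·8579²=19356600383, difference 1.
(139128+8579√263)^2 = 38713200767 + 2387158224√263
(139128+8579√263)^3 = 10772180392483224 + 664241098768765√263
(139128+8579√263)^4 = 2997423827252098776577 + 184829071176614315616√263

139128 8579
38713200767 2387158224
10772180392483224 664241098768765
2997423827252098776577 184829071176614315616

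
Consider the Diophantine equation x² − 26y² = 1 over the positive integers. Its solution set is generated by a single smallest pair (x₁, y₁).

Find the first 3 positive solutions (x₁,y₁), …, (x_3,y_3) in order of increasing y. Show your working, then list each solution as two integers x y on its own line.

51 10
5201 1020
530451 104030

[5; 10] for √26; ℓ=1 ⇒ convergent index 1
step 0: (5, 1)  from 5·(1,0) + (0,1)
step 1: (51, 10)  from 10·(5,1) + (1,0)
(x₁, y₁) = (51, 10);  51² − 26·10² = 1 ✓
(51+10√26)^2 = 5201 + 1020√26
(51+10√26)^3 = 530451 + 104030√26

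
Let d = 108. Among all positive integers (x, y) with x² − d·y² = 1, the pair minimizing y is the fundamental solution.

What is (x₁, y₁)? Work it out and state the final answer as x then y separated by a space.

d=108: √d = [10; 2,1,1,4,1,1,2,20] (ℓ=8, even), read p_7/q_7
a_0=10:  p_0=10·1+0=10,  q_0=10·0+1=1
…
a_3=1:  p_3=1·31+21=52,  q_3=1·3+2=5
a_4=4:  p_4=4·52+31=239,  q_4=4·5+3=23
a_5=1:  p_5=1·239+52=291,  q_5=1·23+5=28
a_6=1:  p_6=1·291+239=530,  q_6=1·28+23=51
a_7=2:  p_7=2·530+291=1351,  q_7=2·51+28=130
fundamental: x₁=1351, y₁=130  (since 1825201 − 108·16900 = 1)

1351 130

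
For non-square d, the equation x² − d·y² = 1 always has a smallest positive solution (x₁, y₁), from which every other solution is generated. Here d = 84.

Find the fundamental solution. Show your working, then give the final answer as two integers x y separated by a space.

d=84: √d = [9; 6,18] (ℓ=2, even), read p_1/q_1
step 0: (9, 1)  from 9·(1,0) + (0,1)
step 1: (55, 6)  from 6·(9,1) + (1,0)
→ (55, 6).  Check: 55²=3025, 84·6²=3024, difference 1.

55 6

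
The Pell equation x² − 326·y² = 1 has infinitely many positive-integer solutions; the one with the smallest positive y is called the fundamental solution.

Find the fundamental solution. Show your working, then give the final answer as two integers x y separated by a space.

325 18

d=326: √d = [18; 18,36] (ℓ=2, even), read p_1/q_1
i=0: a=18 ⇒ p=18, q=1
i=1: a=18 ⇒ p=325, q=18
fundamental: x₁=325, y₁=18  (since 105625 − 326·324 = 1)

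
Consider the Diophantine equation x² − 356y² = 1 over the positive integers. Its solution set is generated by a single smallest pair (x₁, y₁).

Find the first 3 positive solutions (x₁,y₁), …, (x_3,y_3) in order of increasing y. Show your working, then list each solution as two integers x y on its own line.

d=356: √d = [18; 1,6,1,1,2,…,6,1,36] (ℓ=14, even), read p_13/q_13
step 0: (18, 1)  from 18·(1,0) + (0,1)
…
step 2: (132, 7)  from 6·(19,1) + (18,1)
…
step 6: (1000, 53)  from 1·(717,38) + (283,15)
step 7: (8717, 462)  from 8·(1000,53) + (717,38)
step 8: (9717, 515)  from 1·(8717,462) + (1000,53)
step 9: (28151, 1492)  from 2·(9717,515) + (8717,462)
step 10: (37868, 2007)  from 1·(28151,1492) + (9717,515)
…
step 12: (433982, 23001)  from 6·(66019,3499) + (37868,2007)
step 13: (500001, 26500)  from 1·(433982,23001) + (66019,3499)
(x₁, y₁) = (500001, 26500);  500001² − 356·26500² = 1 ✓
n=2: (500001,26500)∘(500001,26500) = (500001·500001+356·26500·26500, 500001·26500+26500·500001) = (500002000001,26500053000)
n=3: (500002000001,26500053000)∘(500001,26500) = (500001·500002000001+356·26500·26500053000, 500001·26500053000+26500·500002000001) = (500003000004500001,26500106000079500)

500001 26500
500002000001 26500053000
500003000004500001 26500106000079500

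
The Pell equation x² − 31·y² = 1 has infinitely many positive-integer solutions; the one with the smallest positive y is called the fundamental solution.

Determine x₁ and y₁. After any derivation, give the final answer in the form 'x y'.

1520 273

d=31: √d = [5; 1,1,3,5,3,1,1,10] (ℓ=8, even), read p_7/q_7
i=0: a=5 ⇒ p=5, q=1
…
i=3: a=3 ⇒ p=39, q=7
…
i=6: a=1 ⇒ p=863, q=155
i=7: a=1 ⇒ p=1520, q=273
fundamental: x₁=1520, y₁=273  (since 2310400 − 31·74529 = 1)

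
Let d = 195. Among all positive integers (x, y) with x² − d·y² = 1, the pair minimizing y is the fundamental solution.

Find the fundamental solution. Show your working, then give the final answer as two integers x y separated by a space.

[13; 1,26] for √195; ℓ=2 ⇒ convergent index 1
a_0=13:  p_0=13·1+0=13,  q_0=13·0+1=1
a_1=1:  p_1=1·13+1=14,  q_1=1·1+0=1
fundamental: x₁=14, y₁=1  (since 196 − 195·1 = 1)

14 1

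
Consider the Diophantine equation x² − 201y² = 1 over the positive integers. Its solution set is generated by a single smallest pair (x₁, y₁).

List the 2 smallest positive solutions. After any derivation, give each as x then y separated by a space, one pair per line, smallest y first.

√201 → a₀=14, period (5,1,1,1,2,…,1,5,28); ℓ=14 even so k=13
k=0  a_k=14  p_k/q_k = 14/1
…
k=4  a_k=1  p_k/q_k = 241/17
…
k=8  a_k=1  p_k/q_k = 8549/603
…
k=10  a_k=1  p_k/q_k = 33317/2350
…
k=12  a_k=1  p_k/q_k = 91402/6447
k=13  a_k=5  p_k/q_k = 515095/36332
fundamental: x₁=515095, y₁=36332  (since 265322859025 − 201·1320014224 = 1)
n=2: (515095,36332)∘(515095,36332) = (515095·515095+201·36332·36332, 515095·36332+36332·515095) = (530645718049,37428863080)

515095 36332
530645718049 37428863080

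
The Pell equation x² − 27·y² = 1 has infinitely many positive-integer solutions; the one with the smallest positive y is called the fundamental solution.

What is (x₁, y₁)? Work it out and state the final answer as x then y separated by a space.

d=27: √d = [5; 5,10] (ℓ=2, even), read p_1/q_1
a_0=5:  p_0=5·1+0=5,  q_0=5·0+1=1
a_1=5:  p_1=5·5+1=26,  q_1=5·1+0=5
→ (26, 5).  Check: 26²=676, 27·5²=675, difference 1.

26 5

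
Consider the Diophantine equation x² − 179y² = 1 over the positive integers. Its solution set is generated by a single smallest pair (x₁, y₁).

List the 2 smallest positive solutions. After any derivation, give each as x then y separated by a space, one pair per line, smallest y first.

√179 → a₀=13, period (2,1,1,1,3,…,1,2,26); ℓ=14 even so k=13
a_0=13:  p_0=13·1+0=13,  q_0=13·0+1=1
a_1=2:  p_1=2·13+1=27,  q_1=2·1+0=2
…
a_3=1:  p_3=1·40+27=67,  q_3=1·3+2=5
…
a_5=3:  p_5=3·107+67=388,  q_5=3·8+5=29
…
a_7=13:  p_7=13·2047+388=26999,  q_7=13·153+29=2018
…
a_12=1:  p_12=1·1013292+575167=1588459,  q_12=1·75737+42990=118727
a_13=2:  p_13=2·1588459+1013292=4190210,  q_13=2·118727+75737=313191
fundamental: x₁=4190210, y₁=313191  (since 17557859844100 − 179·98088602481 = 1)
(4190210+313191√179)^2 = 35115719688199 + 2624672120220√179

4190210 313191
35115719688199 2624672120220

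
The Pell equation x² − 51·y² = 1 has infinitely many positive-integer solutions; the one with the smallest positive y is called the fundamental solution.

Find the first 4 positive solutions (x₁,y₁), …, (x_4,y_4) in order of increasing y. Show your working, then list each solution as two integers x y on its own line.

50 7
4999 700
499850 69993
49980001 6998600

√51 = [7; 7,14, …], period ℓ=2 (even) → k=1
k=0  a_k=7  p_k/q_k = 7/1
k=1  a_k=7  p_k/q_k = 50/7
→ (50, 7).  Check: 50²=2500, 51·7²=2499, difference 1.
n=2: (50,7)∘(50,7) = (50·50+51·7·7, 50·7+7·50) = (4999,700)
n=3: (4999,700)∘(50,7) = (50·4999+51·7·700, 50·700+7·4999) = (499850,69993)
n=4: (499850,69993)∘(50,7) = (50·499850+51·7·69993, 50·69993+7·499850) = (49980001,6998600)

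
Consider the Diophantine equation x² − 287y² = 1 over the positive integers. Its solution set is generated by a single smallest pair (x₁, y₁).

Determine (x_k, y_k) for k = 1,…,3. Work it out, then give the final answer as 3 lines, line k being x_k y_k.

288 17
165887 9792
95550624 5640175

[16; 1,15,1,32] for √287; ℓ=4 ⇒ convergent index 3
a_0=16:  p_0=16·1+0=16,  q_0=16·0+1=1
a_1=1:  p_1=1·16+1=17,  q_1=1·1+0=1
a_2=15:  p_2=15·17+16=271,  q_2=15·1+1=16
a_3=1:  p_3=1·271+17=288,  q_3=1·16+1=17
fundamental: x₁=288, y₁=17  (since 82944 − 287·289 = 1)
k=2:  x_2 = 288·288+287·17·17 = 165887,  y_2 = 288·17+17·288 = 9792
k=3:  x_3 = 288·165887+287·17·9792 = 95550624,  y_3 = 288·9792+17·165887 = 5640175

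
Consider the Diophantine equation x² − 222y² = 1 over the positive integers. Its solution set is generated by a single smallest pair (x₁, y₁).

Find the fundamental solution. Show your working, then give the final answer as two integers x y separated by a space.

[14; 1,8,1,28] for √222; ℓ=4 ⇒ convergent index 3
a_0=14:  p_0=14·1+0=14,  q_0=14·0+1=1
a_1=1:  p_1=1·14+1=15,  q_1=1·1+0=1
a_2=8:  p_2=8·15+14=134,  q_2=8·1+1=9
a_3=1:  p_3=1·134+15=149,  q_3=1·9+1=10
→ (149, 10).  Check: 149²=22201, 222·10²=22200, difference 1.

149 10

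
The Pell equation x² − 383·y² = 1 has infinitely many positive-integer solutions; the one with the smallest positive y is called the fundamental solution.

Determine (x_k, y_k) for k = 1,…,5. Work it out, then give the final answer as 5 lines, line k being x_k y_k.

18768 959
704475647 35997024
26443197867024 1351184291905
992571874432137217 50718053544949056
37257177852241504710288 1903752856512023474111

[19; 1,1,3,19,3,1,1,38] for √383; ℓ=8 ⇒ convergent index 7
step 0: (19, 1)  from 19·(1,0) + (0,1)
…
step 2: (39, 2)  from 1·(20,1) + (19,1)
step 3: (137, 7)  from 3·(39,2) + (20,1)
…
step 5: (8063, 412)  from 3·(2642,135) + (137,7)
step 6: (10705, 547)  from 1·(8063,412) + (2642,135)
step 7: (18768, 959)  from 1·(10705,547) + (8063,412)
→ (18768, 959).  Check: 18768²=352237824, 383·959²=352237823, difference 1.
n=2: (18768,959)∘(18768,959) = (18768·18768+383·959·959, 18768·959+959·18768) = (704475647,35997024)
n=3: (704475647,35997024)∘(18768,959) = (18768·704475647+383·959·35997024, 18768·35997024+959·704475647) = (26443197867024,1351184291905)
n=4: (26443197867024,1351184291905)∘(18768,959) = (18768·26443197867024+383·959·1351184291905, 18768·1351184291905+959·26443197867024) = (992571874432137217,50718053544949056)
n=5: (992571874432137217,50718053544949056)∘(18768,959) = (18768·992571874432137217+383·959·50718053544949056, 18768·50718053544949056+959·992571874432137217) = (37257177852241504710288,1903752856512023474111)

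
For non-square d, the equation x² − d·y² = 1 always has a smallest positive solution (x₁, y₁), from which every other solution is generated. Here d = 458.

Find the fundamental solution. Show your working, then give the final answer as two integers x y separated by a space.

22899 1070

d=458: √d = [21; 2,2,42] (ℓ=3, odd), read p_5/q_5
a_0=21:  p_0=21·1+0=21,  q_0=21·0+1=1
a_1=2:  p_1=2·21+1=43,  q_1=2·1+0=2
a_2=2:  p_2=2·43+21=107,  q_2=2·2+1=5
a_3=42:  p_3=42·107+43=4537,  q_3=42·5+2=212
a_4=2:  p_4=2·4537+107=9181,  q_4=2·212+5=429
a_5=2:  p_5=2·9181+4537=22899,  q_5=2·429+212=1070
fundamental: x₁=22899, y₁=1070  (since 524364201 − 458·1144900 = 1)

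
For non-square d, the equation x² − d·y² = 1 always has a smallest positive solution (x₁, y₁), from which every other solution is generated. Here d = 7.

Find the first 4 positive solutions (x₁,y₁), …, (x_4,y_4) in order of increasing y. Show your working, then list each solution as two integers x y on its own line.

√7 = [2; 1,1,1,4, …], period ℓ=4 (even) → k=3
step 0: (2, 1)  from 2·(1,0) + (0,1)
step 1: (3, 1)  from 1·(2,1) + (1,0)
step 2: (5, 2)  from 1·(3,1) + (2,1)
step 3: (8, 3)  from 1·(5,2) + (3,1)
(x₁, y₁) = (8, 3);  8² − 7·3² = 1 ✓
(8+3√7)^2 = 127 + 48√7
(8+3√7)^3 = 2024 + 765√7
(8+3√7)^4 = 32257 + 12192√7

8 3
127 48
2024 765
32257 12192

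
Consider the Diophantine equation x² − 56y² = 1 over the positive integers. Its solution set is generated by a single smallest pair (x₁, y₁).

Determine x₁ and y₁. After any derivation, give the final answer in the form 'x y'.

15 2

[7; 2,14] for √56; ℓ=2 ⇒ convergent index 1
i=0: a=7 ⇒ p=7, q=1
i=1: a=2 ⇒ p=15, q=2
(x₁, y₁) = (15, 2);  15² − 56·2² = 1 ✓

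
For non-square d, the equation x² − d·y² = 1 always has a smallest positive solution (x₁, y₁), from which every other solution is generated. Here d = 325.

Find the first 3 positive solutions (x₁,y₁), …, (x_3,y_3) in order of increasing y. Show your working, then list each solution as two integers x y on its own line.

√325 = [18; 36, …], period ℓ=1 (odd) → k=1
k=0  a_k=18  p_k/q_k = 18/1
k=1  a_k=36  p_k/q_k = 649/36
(x₁, y₁) = (649, 36);  649² − 325·36² = 1 ✓
n=2: (649,36)∘(649,36) = (649·649+325·36·36, 649·36+36·649) = (842401,46728)
n=3: (842401,46728)∘(649,36) = (649·842401+325·36·46728, 649·46728+36·842401) = (1093435849,60652908)

649 36
842401 46728
1093435849 60652908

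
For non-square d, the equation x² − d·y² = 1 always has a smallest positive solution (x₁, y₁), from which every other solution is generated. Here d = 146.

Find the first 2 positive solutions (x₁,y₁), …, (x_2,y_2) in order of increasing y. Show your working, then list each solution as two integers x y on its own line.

√146 = [12; 12,24, …], period ℓ=2 (even) → k=1
step 0: (12, 1)  from 12·(1,0) + (0,1)
step 1: (145, 12)  from 12·(12,1) + (1,0)
→ (145, 12).  Check: 145²=21025, 146·12²=21024, difference 1.
k=2:  x_2 = 145·145+146·12·12 = 42049,  y_2 = 145·12+12·145 = 3480

145 12
42049 3480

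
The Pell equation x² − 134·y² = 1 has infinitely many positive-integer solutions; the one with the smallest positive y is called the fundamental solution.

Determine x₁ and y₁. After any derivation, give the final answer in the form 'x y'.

145925 12606

√134 → a₀=11, period (1,1,2,1,3,…,1,1,22); ℓ=14 even so k=13
i=0: a=11 ⇒ p=11, q=1
i=1: a=1 ⇒ p=12, q=1
i=2: a=1 ⇒ p=23, q=2
i=3: a=2 ⇒ p=58, q=5
…
i=6: a=1 ⇒ p=382, q=33
i=7: a=10 ⇒ p=4121, q=356
…
i=9: a=3 ⇒ p=17630, q=1523
…
i=12: a=1 ⇒ p=84029, q=7259
i=13: a=1 ⇒ p=145925, q=12606
(x₁, y₁) = (145925, 12606);  145925² − 134·12606² = 1 ✓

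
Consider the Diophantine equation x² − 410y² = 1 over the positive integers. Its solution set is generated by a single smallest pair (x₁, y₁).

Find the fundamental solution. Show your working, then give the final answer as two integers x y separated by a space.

81 4

√410 → a₀=20, period (4,40); ℓ=2 even so k=1
step 0: (20, 1)  from 20·(1,0) + (0,1)
step 1: (81, 4)  from 4·(20,1) + (1,0)
(x₁, y₁) = (81, 4);  81² − 410·4² = 1 ✓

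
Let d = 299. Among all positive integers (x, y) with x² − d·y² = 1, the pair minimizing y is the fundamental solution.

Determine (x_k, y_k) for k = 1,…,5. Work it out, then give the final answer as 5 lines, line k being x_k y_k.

[17; 3,2,3,34] for √299; ℓ=4 ⇒ convergent index 3
k=0  a_k=17  p_k/q_k = 17/1
k=1  a_k=3  p_k/q_k = 52/3
k=2  a_k=2  p_k/q_k = 121/7
k=3  a_k=3  p_k/q_k = 415/24
fundamental: x₁=415, y₁=24  (since 172225 − 299·576 = 1)
n=2: (415,24)∘(415,24) = (415·415+299·24·24, 415·24+24·415) = (344449,19920)
n=3: (344449,19920)∘(415,24) = (415·344449+299·24·19920, 415·19920+24·344449) = (285892255,16533576)
n=4: (285892255,16533576)∘(415,24) = (415·285892255+299·24·16533576, 415·16533576+24·285892255) = (237290227201,13722848160)
n=5: (237290227201,13722848160)∘(415,24) = (415·237290227201+299·24·13722848160, 415·13722848160+24·237290227201) = (196950602684575,11389947439224)

415 24
344449 19920
285892255 16533576
237290227201 13722848160
196950602684575 11389947439224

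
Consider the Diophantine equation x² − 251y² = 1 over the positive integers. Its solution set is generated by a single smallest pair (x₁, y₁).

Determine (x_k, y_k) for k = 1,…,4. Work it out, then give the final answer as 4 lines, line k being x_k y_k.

3674890 231957
27009633024199 1704832919460
198514860608593651330 12530146894788486843
1459040552203802437039183201 92093823044376819996025080

√251 → a₀=15, period (1,5,2,1,2,…,5,1,30); ℓ=14 even so k=13
i=0: a=15 ⇒ p=15, q=1
…
i=2: a=5 ⇒ p=95, q=6
i=3: a=2 ⇒ p=206, q=13
…
i=6: a=2 ⇒ p=1917, q=121
…
i=9: a=2 ⇒ p=151649, q=9572
…
i=11: a=2 ⇒ p=577033, q=36422
i=12: a=5 ⇒ p=3097857, q=195535
i=13: a=1 ⇒ p=3674890, q=231957
(x₁, y₁) = (3674890, 231957);  3674890² − 251·231957² = 1 ✓
n=2: (3674890,231957)∘(3674890,231957) = (3674890·3674890+251·231957·231957, 3674890·231957+231957·3674890) = (27009633024199,1704832919460)
n=3: (27009633024199,1704832919460)∘(3674890,231957) = (3674890·27009633024199+251·231957·1704832919460, 3674890·1704832919460+231957·27009633024199) = (198514860608593651330,12530146894788486843)
n=4: (198514860608593651330,12530146894788486843)∘(3674890,231957) = (3674890·198514860608593651330+251·231957·12530146894788486843, 3674890·12530146894788486843+231957·198514860608593651330) = (1459040552203802437039183201,92093823044376819996025080)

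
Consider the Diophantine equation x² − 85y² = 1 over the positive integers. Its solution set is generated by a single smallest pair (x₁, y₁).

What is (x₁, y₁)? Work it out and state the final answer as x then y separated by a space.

√85 = [9; 4,1,1,4,18, …], period ℓ=5 (odd) → k=9
a_0=9:  p_0=9·1+0=9,  q_0=9·0+1=1
…
a_4=4:  p_4=4·83+46=378,  q_4=4·9+5=41
a_5=18:  p_5=18·378+83=6887,  q_5=18·41+9=747
a_6=4:  p_6=4·6887+378=27926,  q_6=4·747+41=3029
a_7=1:  p_7=1·27926+6887=34813,  q_7=1·3029+747=3776
a_8=1:  p_8=1·34813+27926=62739,  q_8=1·3776+3029=6805
a_9=4:  p_9=4·62739+34813=285769,  q_9=4·6805+3776=30996
→ (285769, 30996).  Check: 285769²=81663921361, 85·30996²=81663921360, difference 1.

285769 30996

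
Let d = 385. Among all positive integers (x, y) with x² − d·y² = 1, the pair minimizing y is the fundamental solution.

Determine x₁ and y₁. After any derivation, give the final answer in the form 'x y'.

√385 → a₀=19, period (1,1,1,1,1,…,1,1,38); ℓ=16 even so k=15
i=0: a=19 ⇒ p=19, q=1
…
i=2: a=1 ⇒ p=39, q=2
i=3: a=1 ⇒ p=59, q=3
i=4: a=1 ⇒ p=98, q=5
…
i=7: a=1 ⇒ p=726, q=37
…
i=9: a=1 ⇒ p=2747, q=140
i=10: a=3 ⇒ p=10262, q=523
i=11: a=1 ⇒ p=13009, q=663
…
i=13: a=1 ⇒ p=36280, q=1849
i=14: a=1 ⇒ p=59551, q=3035
i=15: a=1 ⇒ p=95831, q=4884
→ (95831, 4884).  Check: 95831²=9183580561, 385·4884²=9183580560, difference 1.

95831 4884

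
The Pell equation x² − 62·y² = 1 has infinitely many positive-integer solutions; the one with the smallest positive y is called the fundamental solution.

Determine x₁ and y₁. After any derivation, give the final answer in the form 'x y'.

√62 = [7; 1,6,1,14, …], period ℓ=4 (even) → k=3
i=0: a=7 ⇒ p=7, q=1
…
i=2: a=6 ⇒ p=55, q=7
i=3: a=1 ⇒ p=63, q=8
fundamental: x₁=63, y₁=8  (since 3969 − 62·64 = 1)

63 8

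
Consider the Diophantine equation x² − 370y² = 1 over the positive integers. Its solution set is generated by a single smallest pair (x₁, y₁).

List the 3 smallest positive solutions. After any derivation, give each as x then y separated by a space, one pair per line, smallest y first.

√370 = [19; 4,4,38, …], period ℓ=3 (odd) → k=5
k=0  a_k=19  p_k/q_k = 19/1
k=1  a_k=4  p_k/q_k = 77/4
k=2  a_k=4  p_k/q_k = 327/17
k=3  a_k=38  p_k/q_k = 12503/650
k=4  a_k=4  p_k/q_k = 50339/2617
k=5  a_k=4  p_k/q_k = 213859/11118
fundamental: x₁=213859, y₁=11118  (since 45735671881 − 370·123609924 = 1)
k=2:  x_2 = 213859·213859+370·11118·11118 = 91471343761,  y_2 = 213859·11118+11118·213859 = 4755368724
k=3:  x_3 = 213859·91471343761+370·11118·4755368724 = 39123940210553539,  y_3 = 213859·4755368724+11118·91471343761 = 2033956799880714

213859 11118
91471343761 4755368724
39123940210553539 2033956799880714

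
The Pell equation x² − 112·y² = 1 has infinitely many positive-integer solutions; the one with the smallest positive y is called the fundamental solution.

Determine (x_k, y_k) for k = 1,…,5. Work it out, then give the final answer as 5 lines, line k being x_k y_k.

[10; 1,1,2,1,1,20] for √112; ℓ=6 ⇒ convergent index 5
i=0: a=10 ⇒ p=10, q=1
i=1: a=1 ⇒ p=11, q=1
i=2: a=1 ⇒ p=21, q=2
…
i=4: a=1 ⇒ p=74, q=7
i=5: a=1 ⇒ p=127, q=12
(x₁, y₁) = (127, 12);  127² − 112·12² = 1 ✓
n=2: (127,12)∘(127,12) = (127·127+112·12·12, 127·12+12·127) = (32257,3048)
n=3: (32257,3048)∘(127,12) = (127·32257+112·12·3048, 127·3048+12·32257) = (8193151,774180)
n=4: (8193151,774180)∘(127,12) = (127·8193151+112·12·774180, 127·774180+12·8193151) = (2081028097,196638672)
n=5: (2081028097,196638672)∘(127,12) = (127·2081028097+112·12·196638672, 127·196638672+12·2081028097) = (528572943487,49945448508)

127 12
32257 3048
8193151 774180
2081028097 196638672
528572943487 49945448508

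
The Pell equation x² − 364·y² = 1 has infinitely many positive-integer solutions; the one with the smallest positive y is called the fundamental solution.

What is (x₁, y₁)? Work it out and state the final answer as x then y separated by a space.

4954951 259710

√364 → a₀=19, period (12,1,2,3,1,8,1,3,2,1,12,38); ℓ=12 even so k=11
i=0: a=19 ⇒ p=19, q=1
i=1: a=12 ⇒ p=229, q=12
…
i=3: a=2 ⇒ p=725, q=38
…
i=6: a=8 ⇒ p=27607, q=1447
i=7: a=1 ⇒ p=30755, q=1612
i=8: a=3 ⇒ p=119872, q=6283
…
i=10: a=1 ⇒ p=390371, q=20461
i=11: a=12 ⇒ p=4954951, q=259710
fundamental: x₁=4954951, y₁=259710  (since 24551539412401 − 364·67449284100 = 1)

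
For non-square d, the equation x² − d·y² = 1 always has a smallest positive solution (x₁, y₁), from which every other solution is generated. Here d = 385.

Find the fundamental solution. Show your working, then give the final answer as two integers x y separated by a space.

95831 4884

√385 → a₀=19, period (1,1,1,1,1,…,1,1,38); ℓ=16 even so k=15
a_0=19:  p_0=19·1+0=19,  q_0=19·0+1=1
a_1=1:  p_1=1·19+1=20,  q_1=1·1+0=1
a_2=1:  p_2=1·20+19=39,  q_2=1·1+1=2
a_3=1:  p_3=1·39+20=59,  q_3=1·2+1=3
…
a_5=1:  p_5=1·98+59=157,  q_5=1·5+3=8
…
a_8=2:  p_8=2·726+569=2021,  q_8=2·37+29=103
a_9=1:  p_9=1·2021+726=2747,  q_9=1·103+37=140
a_10=3:  p_10=3·2747+2021=10262,  q_10=3·140+103=523
a_11=1:  p_11=1·10262+2747=13009,  q_11=1·523+140=663
…
a_13=1:  p_13=1·23271+13009=36280,  q_13=1·1186+663=1849
a_14=1:  p_14=1·36280+23271=59551,  q_14=1·1849+1186=3035
a_15=1:  p_15=1·59551+36280=95831,  q_15=1·3035+1849=4884
fundamental: x₁=95831, y₁=4884  (since 9183580561 − 385·23853456 = 1)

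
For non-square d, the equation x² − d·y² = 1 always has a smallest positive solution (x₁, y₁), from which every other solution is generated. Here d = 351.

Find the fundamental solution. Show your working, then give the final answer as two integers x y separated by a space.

62425 3332

d=351: √d = [18; 1,2,1,3,2,2,2,3,1,2,1,36] (ℓ=12, even), read p_11/q_11
a_0=18:  p_0=18·1+0=18,  q_0=18·0+1=1
…
a_2=2:  p_2=2·19+18=56,  q_2=2·1+1=3
…
a_6=2:  p_6=2·637+281=1555,  q_6=2·34+15=83
a_7=2:  p_7=2·1555+637=3747,  q_7=2·83+34=200
a_8=3:  p_8=3·3747+1555=12796,  q_8=3·200+83=683
a_9=1:  p_9=1·12796+3747=16543,  q_9=1·683+200=883
a_10=2:  p_10=2·16543+12796=45882,  q_10=2·883+683=2449
a_11=1:  p_11=1·45882+16543=62425,  q_11=1·2449+883=3332
(x₁, y₁) = (62425, 3332);  62425² − 351·3332² = 1 ✓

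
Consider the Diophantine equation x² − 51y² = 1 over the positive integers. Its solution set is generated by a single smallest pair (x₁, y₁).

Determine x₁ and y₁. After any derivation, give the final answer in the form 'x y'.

√51 = [7; 7,14, …], period ℓ=2 (even) → k=1
step 0: (7, 1)  from 7·(1,0) + (0,1)
step 1: (50, 7)  from 7·(7,1) + (1,0)
fundamental: x₁=50, y₁=7  (since 2500 − 51·49 = 1)

50 7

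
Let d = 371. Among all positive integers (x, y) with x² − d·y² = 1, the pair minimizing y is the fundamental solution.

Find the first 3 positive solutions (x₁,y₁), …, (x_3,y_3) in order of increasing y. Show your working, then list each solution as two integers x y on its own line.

d=371: √d = [19; 3,1,4,1,3,38] (ℓ=6, even), read p_5/q_5
a_0=19:  p_0=19·1+0=19,  q_0=19·0+1=1
…
a_2=1:  p_2=1·58+19=77,  q_2=1·3+1=4
a_3=4:  p_3=4·77+58=366,  q_3=4·4+3=19
a_4=1:  p_4=1·366+77=443,  q_4=1·19+4=23
a_5=3:  p_5=3·443+366=1695,  q_5=3·23+19=88
→ (1695, 88).  Check: 1695²=2873025, 371·88²=2873024, difference 1.
n=2: (1695,88)∘(1695,88) = (1695·1695+371·88·88, 1695·88+88·1695) = (5746049,298320)
n=3: (5746049,298320)∘(1695,88) = (1695·5746049+371·88·298320, 1695·298320+88·5746049) = (19479104415,1011304712)

1695 88
5746049 298320
19479104415 1011304712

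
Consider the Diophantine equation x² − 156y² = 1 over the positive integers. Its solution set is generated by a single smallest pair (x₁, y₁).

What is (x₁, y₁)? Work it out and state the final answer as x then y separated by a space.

[12; 2,24] for √156; ℓ=2 ⇒ convergent index 1
a_0=12:  p_0=12·1+0=12,  q_0=12·0+1=1
a_1=2:  p_1=2·12+1=25,  q_1=2·1+0=2
fundamental: x₁=25, y₁=2  (since 625 − 156·4 = 1)

25 2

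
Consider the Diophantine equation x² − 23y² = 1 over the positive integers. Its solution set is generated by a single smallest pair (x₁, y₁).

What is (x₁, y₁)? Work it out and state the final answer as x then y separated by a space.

24 5

[4; 1,3,1,8] for √23; ℓ=4 ⇒ convergent index 3
k=0  a_k=4  p_k/q_k = 4/1
k=1  a_k=1  p_k/q_k = 5/1
k=2  a_k=3  p_k/q_k = 19/4
k=3  a_k=1  p_k/q_k = 24/5
→ (24, 5).  Check: 24²=576, 23·5²=575, difference 1.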